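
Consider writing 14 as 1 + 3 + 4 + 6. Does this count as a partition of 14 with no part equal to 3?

The parts sum to 14, and the condition 'no summand equals 3' is violated.

No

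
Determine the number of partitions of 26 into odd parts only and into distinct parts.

They are:
25 + 1
23 + 3
21 + 5
19 + 7
17 + 9
17 + 5 + 3 + 1
15 + 11
15 + 7 + 3 + 1
13 + 9 + 3 + 1
13 + 7 + 5 + 1
11 + 9 + 5 + 1
11 + 7 + 5 + 3

12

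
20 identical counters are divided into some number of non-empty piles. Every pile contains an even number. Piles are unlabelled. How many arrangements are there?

There are too many to list fully; the first 12 (by largest part) are:
20
18 + 2
16 + 4
16 + 2 + 2
14 + 6
14 + 4 + 2
14 + 2 + 2 + 2
12 + 8
12 + 6 + 2
12 + 4 + 4
12 + 4 + 2 + 2
12 + 2 + 2 + 2 + 2
…and 30 more, for 42 total.

42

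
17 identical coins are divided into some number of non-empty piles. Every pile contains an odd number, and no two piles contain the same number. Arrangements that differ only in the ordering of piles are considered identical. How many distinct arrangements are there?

5

They are:
17
1,3,13
1,5,11
1,7,9
3,5,9
That's 5 in total.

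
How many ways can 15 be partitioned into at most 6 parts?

110

Direct enumeration gives 110 partitions.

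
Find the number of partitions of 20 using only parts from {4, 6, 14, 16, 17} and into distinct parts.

2

They are:
16+4
14+6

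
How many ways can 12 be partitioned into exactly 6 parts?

11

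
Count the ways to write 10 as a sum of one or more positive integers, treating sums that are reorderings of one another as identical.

42

There are too many to list fully; the first 12 (by largest part) are:
10
9 + 1
8 + 2
8 + 1 + 1
7 + 3
7 + 2 + 1
7 + 1 + 1 + 1
6 + 4
6 + 3 + 1
6 + 2 + 2
6 + 2 + 1 + 1
6 + 1 + 1 + 1 + 1
…and 30 more, for 42 total.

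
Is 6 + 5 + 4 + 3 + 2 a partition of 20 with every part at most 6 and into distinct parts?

Yes

The parts sum to 20, and the condition 'no summand exceeds 6' holds; the condition 'all summands are distinct' holds.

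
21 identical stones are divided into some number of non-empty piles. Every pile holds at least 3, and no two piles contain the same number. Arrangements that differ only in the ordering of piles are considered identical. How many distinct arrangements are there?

24

The partitions of 21 that satisfy the conditions:
21
3,18
4,17
5,16
6,15
7,14
3,4,14
8,13
3,5,13
9,12
3,6,12
4,5,12
10,11
3,7,11
4,6,11
3,8,10
4,7,10
5,6,10
4,8,9
5,7,9
3,4,5,9
6,7,8
3,4,6,8
3,5,6,7
Counting gives 24.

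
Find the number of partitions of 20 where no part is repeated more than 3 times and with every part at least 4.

22

Enumerating:
20
16 + 4
15 + 5
14 + 6
13 + 7
12 + 8
12 + 4 + 4
11 + 9
11 + 5 + 4
10 + 10
10 + 6 + 4
10 + 5 + 5
9 + 7 + 4
9 + 6 + 5
8 + 8 + 4
8 + 7 + 5
8 + 6 + 6
8 + 4 + 4 + 4
7 + 7 + 6
7 + 5 + 4 + 4
6 + 6 + 4 + 4
6 + 5 + 5 + 4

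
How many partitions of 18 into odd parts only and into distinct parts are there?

Enumerating:
17+1
15+3
13+5
11+7
9+5+3+1

5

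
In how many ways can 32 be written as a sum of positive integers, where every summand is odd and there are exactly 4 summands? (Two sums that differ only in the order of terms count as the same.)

47

A partial list (first 12 by largest part):
29, 1, 1, 1
27, 3, 1, 1
25, 5, 1, 1
25, 3, 3, 1
23, 7, 1, 1
23, 5, 3, 1
23, 3, 3, 3
21, 9, 1, 1
21, 7, 3, 1
21, 5, 5, 1
21, 5, 3, 3
19, 11, 1, 1
…and 35 more, for 47 total.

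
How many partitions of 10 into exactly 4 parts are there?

Listing the qualifying partitions of 10:
1,1,1,7
1,1,2,6
1,1,3,5
1,2,2,5
1,1,4,4
1,2,3,4
2,2,2,4
1,3,3,3
2,2,3,3
Counting gives 9.

9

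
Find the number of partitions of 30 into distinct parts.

296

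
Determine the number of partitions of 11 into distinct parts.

12

Enumerating:
11
1, 10
2, 9
3, 8
1, 2, 8
4, 7
1, 3, 7
5, 6
1, 4, 6
2, 3, 6
2, 4, 5
1, 2, 3, 5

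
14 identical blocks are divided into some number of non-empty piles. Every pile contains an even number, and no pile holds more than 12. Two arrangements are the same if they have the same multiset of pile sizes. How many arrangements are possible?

They are:
12, 2
10, 4
10, 2, 2
8, 6
8, 4, 2
8, 2, 2, 2
6, 6, 2
6, 4, 4
6, 4, 2, 2
6, 2, 2, 2, 2
4, 4, 4, 2
4, 4, 2, 2, 2
4, 2, 2, 2, 2, 2
2, 2, 2, 2, 2, 2, 2

14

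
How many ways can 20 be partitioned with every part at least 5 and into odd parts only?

The partitions of 20 that satisfy the conditions:
15+5
13+7
11+9
5+5+5+5

4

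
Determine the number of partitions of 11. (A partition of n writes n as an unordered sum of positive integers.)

A partial list (first 12 by largest part):
11
10,1
9,2
9,1,1
8,3
8,2,1
8,1,1,1
7,4
7,3,1
7,2,2
7,2,1,1
7,1,1,1,1
…and 44 more, for 56 total.

56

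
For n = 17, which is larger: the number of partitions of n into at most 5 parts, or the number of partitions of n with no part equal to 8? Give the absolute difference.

Partitions of 17 into at most 5 parts: 119.
Partitions of 17 with no part equal to 8: 267.
|119 − 267| = 148.

148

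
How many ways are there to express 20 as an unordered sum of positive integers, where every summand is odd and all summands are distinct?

Listing the qualifying partitions of 20:
1+19
3+17
5+15
7+13
9+11
1+3+5+11
1+3+7+9
That's 7 in total.

7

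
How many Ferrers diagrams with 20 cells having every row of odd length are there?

64

A partial list (first 12 by largest part):
1,19
3,17
1,1,1,17
5,15
1,1,3,15
1,1,1,1,1,15
7,13
1,1,5,13
1,3,3,13
1,1,1,1,3,13
1,1,1,1,1,1,1,13
9,11
…and 52 more, for 64 total.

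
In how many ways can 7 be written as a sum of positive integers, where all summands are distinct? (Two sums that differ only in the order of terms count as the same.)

5

They are:
7
6, 1
5, 2
4, 3
4, 2, 1
Counting gives 5.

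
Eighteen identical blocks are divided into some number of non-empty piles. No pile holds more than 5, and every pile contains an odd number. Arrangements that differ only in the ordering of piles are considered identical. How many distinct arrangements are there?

Listing the qualifying partitions of 18:
3, 5, 5, 5
1, 1, 1, 5, 5, 5
1, 1, 3, 3, 5, 5
1, 1, 1, 1, 1, 3, 5, 5
1, 1, 1, 1, 1, 1, 1, 1, 5, 5
1, 3, 3, 3, 3, 5
1, 1, 1, 1, 3, 3, 3, 5
1, 1, 1, 1, 1, 1, 1, 3, 3, 5
1, 1, 1, 1, 1, 1, 1, 1, 1, 1, 3, 5
1, 1, 1, 1, 1, 1, 1, 1, 1, 1, 1, 1, 1, 5
3, 3, 3, 3, 3, 3
1, 1, 1, 3, 3, 3, 3, 3
1, 1, 1, 1, 1, 1, 3, 3, 3, 3
1, 1, 1, 1, 1, 1, 1, 1, 1, 3, 3, 3
1, 1, 1, 1, 1, 1, 1, 1, 1, 1, 1, 1, 3, 3
1, 1, 1, 1, 1, 1, 1, 1, 1, 1, 1, 1, 1, 1, 1, 3
1, 1, 1, 1, 1, 1, 1, 1, 1, 1, 1, 1, 1, 1, 1, 1, 1, 1

17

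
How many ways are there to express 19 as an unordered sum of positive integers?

490

There are 490 such partitions.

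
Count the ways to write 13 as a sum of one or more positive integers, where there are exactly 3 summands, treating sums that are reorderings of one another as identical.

They are:
11 + 1 + 1
10 + 2 + 1
9 + 3 + 1
9 + 2 + 2
8 + 4 + 1
8 + 3 + 2
7 + 5 + 1
7 + 4 + 2
7 + 3 + 3
6 + 6 + 1
6 + 5 + 2
6 + 4 + 3
5 + 5 + 3
5 + 4 + 4

14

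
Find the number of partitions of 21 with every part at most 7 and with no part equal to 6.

Systematic enumeration (by largest part, then next-largest, …) yields 305.

305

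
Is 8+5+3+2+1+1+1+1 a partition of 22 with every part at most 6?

The parts sum to 22, and the condition 'no summand exceeds 6' is violated.

No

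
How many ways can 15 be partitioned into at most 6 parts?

110

Systematic enumeration (by largest part, then next-largest, …) yields 110.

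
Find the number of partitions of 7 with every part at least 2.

Listing the qualifying partitions of 7:
7
5, 2
4, 3
3, 2, 2
Counting gives 4.

4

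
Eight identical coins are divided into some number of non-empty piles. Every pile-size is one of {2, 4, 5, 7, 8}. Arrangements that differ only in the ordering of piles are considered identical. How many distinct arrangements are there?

Listing the qualifying partitions of 8:
8
4, 4
4, 2, 2
2, 2, 2, 2
Counting gives 4.

4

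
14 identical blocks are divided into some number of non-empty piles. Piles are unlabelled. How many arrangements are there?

Direct enumeration gives 135 partitions.

135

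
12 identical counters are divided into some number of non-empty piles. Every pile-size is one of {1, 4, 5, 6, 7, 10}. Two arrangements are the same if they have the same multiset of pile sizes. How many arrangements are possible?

They are:
1 + 1 + 10
5 + 7
1 + 4 + 7
1 + 1 + 1 + 1 + 1 + 7
6 + 6
1 + 5 + 6
1 + 1 + 4 + 6
1 + 1 + 1 + 1 + 1 + 1 + 6
1 + 1 + 5 + 5
1 + 1 + 1 + 4 + 5
1 + 1 + 1 + 1 + 1 + 1 + 1 + 5
4 + 4 + 4
1 + 1 + 1 + 1 + 4 + 4
1 + 1 + 1 + 1 + 1 + 1 + 1 + 1 + 4
1 + 1 + 1 + 1 + 1 + 1 + 1 + 1 + 1 + 1 + 1 + 1

15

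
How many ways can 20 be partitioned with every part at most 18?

625

Counting exhaustively, 625 partitions satisfy the conditions.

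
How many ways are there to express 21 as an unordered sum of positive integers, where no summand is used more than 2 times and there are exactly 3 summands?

A partial list (first 12 by largest part):
19,1,1
18,2,1
17,3,1
17,2,2
16,4,1
16,3,2
15,5,1
15,4,2
15,3,3
14,6,1
14,5,2
14,4,3
…and 24 more, for 36 total.

36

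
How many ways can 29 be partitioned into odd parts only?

There are 256 such partitions.

256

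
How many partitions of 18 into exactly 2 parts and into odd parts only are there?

5

The partitions of 18 that satisfy the conditions:
17,1
15,3
13,5
11,7
9,9
That's 5 in total.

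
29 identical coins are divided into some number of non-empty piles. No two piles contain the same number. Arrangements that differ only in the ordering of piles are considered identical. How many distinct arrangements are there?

There are 256 such partitions.

256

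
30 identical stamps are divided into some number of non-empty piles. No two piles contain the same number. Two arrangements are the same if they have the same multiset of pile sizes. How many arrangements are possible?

296

A full systematic count gives 296.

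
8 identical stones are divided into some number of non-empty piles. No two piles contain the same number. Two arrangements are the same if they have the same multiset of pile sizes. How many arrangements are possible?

Enumerating:
8
1 + 7
2 + 6
3 + 5
1 + 2 + 5
1 + 3 + 4

6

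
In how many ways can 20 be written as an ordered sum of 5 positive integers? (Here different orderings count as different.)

A composition of 20 into 5 positive parts is chosen by placing 4 dividers among the 19 gaps between 20 units: C(19,4) = 3876.

3876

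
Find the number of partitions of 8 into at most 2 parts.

5

Enumerating:
8
7, 1
6, 2
5, 3
4, 4
Counting gives 5.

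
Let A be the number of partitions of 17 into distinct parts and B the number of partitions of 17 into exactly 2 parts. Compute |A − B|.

30

Partitions of 17 into distinct parts: 38.
Partitions of 17 into exactly 2 parts: 8.
|38 − 8| = 30.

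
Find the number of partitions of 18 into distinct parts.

A partial list (first 12 by largest part):
18
17+1
16+2
15+3
15+2+1
14+4
14+3+1
13+5
13+4+1
13+3+2
12+6
12+5+1
…and 34 more, for 46 total.

46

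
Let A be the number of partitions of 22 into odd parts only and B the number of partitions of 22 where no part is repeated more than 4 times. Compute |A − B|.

539

Partitions of 22 into odd parts only: 89.
Partitions of 22 where no part is repeated more than 4 times: 628.
|89 − 628| = 539.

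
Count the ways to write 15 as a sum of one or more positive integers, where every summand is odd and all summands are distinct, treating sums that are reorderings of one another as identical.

They are:
15
1 + 3 + 11
1 + 5 + 9
3 + 5 + 7
That's 4 in total.

4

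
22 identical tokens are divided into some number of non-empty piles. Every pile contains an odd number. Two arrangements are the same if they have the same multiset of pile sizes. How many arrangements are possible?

There are 89 such partitions.

89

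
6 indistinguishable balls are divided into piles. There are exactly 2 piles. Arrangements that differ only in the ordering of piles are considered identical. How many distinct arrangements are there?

Listing the qualifying partitions of 6:
5 + 1
4 + 2
3 + 3

3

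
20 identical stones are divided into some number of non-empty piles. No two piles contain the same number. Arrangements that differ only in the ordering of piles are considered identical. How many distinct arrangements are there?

64

There are too many to list fully; the first 12 (by largest part) are:
20
19, 1
18, 2
17, 3
17, 2, 1
16, 4
16, 3, 1
15, 5
15, 4, 1
15, 3, 2
14, 6
14, 5, 1
…and 52 more, for 64 total.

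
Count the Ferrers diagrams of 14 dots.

135

Systematic enumeration (by largest part, then next-largest, …) yields 135.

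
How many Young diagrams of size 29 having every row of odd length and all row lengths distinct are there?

The partitions of 29 that satisfy the conditions:
29
25,3,1
23,5,1
21,7,1
21,5,3
19,9,1
19,7,3
17,11,1
17,9,3
17,7,5
15,13,1
15,11,3
15,9,5
13,11,5
13,9,7
13,7,5,3,1
11,9,5,3,1
Counting gives 17.

17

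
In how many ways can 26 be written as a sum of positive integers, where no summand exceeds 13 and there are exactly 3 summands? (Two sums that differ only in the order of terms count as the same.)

20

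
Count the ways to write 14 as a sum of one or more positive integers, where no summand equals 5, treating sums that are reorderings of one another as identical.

105

Enumerating by decreasing first part gives 105 partitions in all.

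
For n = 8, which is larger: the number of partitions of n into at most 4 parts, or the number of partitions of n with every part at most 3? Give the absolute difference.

5

Partitions of 8 into at most 4 parts: 15.
Partitions of 8 with every part at most 3: 10.
|15 − 10| = 5.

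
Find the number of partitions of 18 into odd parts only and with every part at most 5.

The partitions of 18 that satisfy the conditions:
5,5,5,3
5,5,5,1,1,1
5,5,3,3,1,1
5,5,3,1,1,1,1,1
5,5,1,1,1,1,1,1,1,1
5,3,3,3,3,1
5,3,3,3,1,1,1,1
5,3,3,1,1,1,1,1,1,1
5,3,1,1,1,1,1,1,1,1,1,1
5,1,1,1,1,1,1,1,1,1,1,1,1,1
3,3,3,3,3,3
3,3,3,3,3,1,1,1
3,3,3,3,1,1,1,1,1,1
3,3,3,1,1,1,1,1,1,1,1,1
3,3,1,1,1,1,1,1,1,1,1,1,1,1
3,1,1,1,1,1,1,1,1,1,1,1,1,1,1,1
1,1,1,1,1,1,1,1,1,1,1,1,1,1,1,1,1,1

17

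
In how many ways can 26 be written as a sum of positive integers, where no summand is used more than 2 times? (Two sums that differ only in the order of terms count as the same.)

Direct enumeration gives 617 partitions.

617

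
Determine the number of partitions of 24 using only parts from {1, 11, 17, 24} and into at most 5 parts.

2

Listing the qualifying partitions of 24:
24
11,11,1,1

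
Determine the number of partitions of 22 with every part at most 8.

There are 638 such partitions.

638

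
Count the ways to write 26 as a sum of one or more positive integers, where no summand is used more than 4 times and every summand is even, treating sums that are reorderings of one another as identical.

76

Direct enumeration gives 76 partitions.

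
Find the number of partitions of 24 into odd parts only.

122

Counting exhaustively, 122 partitions satisfy the conditions.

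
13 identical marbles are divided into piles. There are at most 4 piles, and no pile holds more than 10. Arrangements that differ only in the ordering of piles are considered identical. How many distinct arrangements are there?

35

There are too many to list fully; the first 12 (by largest part) are:
3, 10
1, 2, 10
1, 1, 1, 10
4, 9
1, 3, 9
2, 2, 9
1, 1, 2, 9
5, 8
1, 4, 8
2, 3, 8
1, 1, 3, 8
1, 2, 2, 8
…and 23 more, for 35 total.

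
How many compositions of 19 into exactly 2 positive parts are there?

18

A composition of 19 into 2 positive parts is chosen by placing 1 dividers among the 18 gaps between 19 units: C(18,1) = 18.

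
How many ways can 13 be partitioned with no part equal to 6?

86

Direct enumeration gives 86 partitions.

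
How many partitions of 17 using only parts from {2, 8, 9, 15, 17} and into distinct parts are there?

They are:
17
15, 2
9, 8
That's 3 in total.

3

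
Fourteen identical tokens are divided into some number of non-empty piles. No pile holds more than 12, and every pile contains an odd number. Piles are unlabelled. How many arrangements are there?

21

Enumerating:
11,3
11,1,1,1
9,5
9,3,1,1
9,1,1,1,1,1
7,7
7,5,1,1
7,3,3,1
7,3,1,1,1,1
7,1,1,1,1,1,1,1
5,5,3,1
5,5,1,1,1,1
5,3,3,3
5,3,3,1,1,1
5,3,1,1,1,1,1,1
5,1,1,1,1,1,1,1,1,1
3,3,3,3,1,1
3,3,3,1,1,1,1,1
3,3,1,1,1,1,1,1,1,1
3,1,1,1,1,1,1,1,1,1,1,1
1,1,1,1,1,1,1,1,1,1,1,1,1,1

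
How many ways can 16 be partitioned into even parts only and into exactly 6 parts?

2

They are:
6, 2, 2, 2, 2, 2
4, 4, 2, 2, 2, 2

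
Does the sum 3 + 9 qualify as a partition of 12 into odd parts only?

The parts sum to 12, and the condition 'every summand is odd' holds.

Yes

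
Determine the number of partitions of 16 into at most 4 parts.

64

There are too many to list fully; the first 12 (by largest part) are:
16
1 + 15
2 + 14
1 + 1 + 14
3 + 13
1 + 2 + 13
1 + 1 + 1 + 13
4 + 12
1 + 3 + 12
2 + 2 + 12
1 + 1 + 2 + 12
5 + 11
…and 52 more, for 64 total.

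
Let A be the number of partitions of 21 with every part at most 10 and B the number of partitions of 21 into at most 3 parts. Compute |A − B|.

Partitions of 21 with every part at most 10: 653.
Partitions of 21 into at most 3 parts: 48.
|653 − 48| = 605.

605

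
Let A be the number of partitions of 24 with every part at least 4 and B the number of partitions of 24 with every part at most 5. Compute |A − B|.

Partitions of 24 with every part at least 4: 50.
Partitions of 24 with every part at most 5: 333.
|50 − 333| = 283.

283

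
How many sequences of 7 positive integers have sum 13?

924

Equivalently, choose which 6 of the 12 gaps become plus signs: C(12,6) = 924.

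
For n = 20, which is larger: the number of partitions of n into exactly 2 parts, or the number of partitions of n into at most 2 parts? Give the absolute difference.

1

Partitions of 20 into exactly 2 parts: 10.
Partitions of 20 into at most 2 parts: 11.
|10 − 11| = 1.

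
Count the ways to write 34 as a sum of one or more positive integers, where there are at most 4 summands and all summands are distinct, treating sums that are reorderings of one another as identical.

Counting exhaustively, 266 partitions satisfy the conditions.

266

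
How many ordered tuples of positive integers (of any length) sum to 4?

The number of compositions of n is 2^(n−1); here 2^3 = 8.

8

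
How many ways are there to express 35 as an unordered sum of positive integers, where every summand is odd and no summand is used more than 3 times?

179

Enumerating by decreasing first part gives 179 partitions in all.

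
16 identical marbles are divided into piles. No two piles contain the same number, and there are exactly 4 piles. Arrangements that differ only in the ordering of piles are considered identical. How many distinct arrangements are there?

9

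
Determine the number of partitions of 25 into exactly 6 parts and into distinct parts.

Enumerating:
10,5,4,3,2,1
9,6,4,3,2,1
8,7,4,3,2,1
8,6,5,3,2,1
7,6,5,4,2,1

5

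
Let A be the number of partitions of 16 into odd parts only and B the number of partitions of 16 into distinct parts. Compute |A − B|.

0

Partitions of 16 into odd parts only: 32.
Partitions of 16 into distinct parts: 32.
|32 − 32| = 0.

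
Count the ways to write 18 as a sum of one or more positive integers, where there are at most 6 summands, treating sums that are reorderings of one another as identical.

Direct enumeration gives 199 partitions.

199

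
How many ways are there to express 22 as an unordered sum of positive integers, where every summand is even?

56

There are too many to list fully; the first 12 (by largest part) are:
22
20+2
18+4
18+2+2
16+6
16+4+2
16+2+2+2
14+8
14+6+2
14+4+4
14+4+2+2
14+2+2+2+2
…and 44 more, for 56 total.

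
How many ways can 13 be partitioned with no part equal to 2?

A partial list (first 12 by largest part):
13
12 + 1
11 + 1 + 1
10 + 3
10 + 1 + 1 + 1
9 + 4
9 + 3 + 1
9 + 1 + 1 + 1 + 1
8 + 5
8 + 4 + 1
8 + 3 + 1 + 1
8 + 1 + 1 + 1 + 1 + 1
…and 33 more, for 45 total.

45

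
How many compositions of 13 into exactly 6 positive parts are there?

792

By stars and bars with positive parts, the count is C(12,5) = 792.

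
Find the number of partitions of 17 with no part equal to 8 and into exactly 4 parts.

32

A partial list (first 12 by largest part):
14+1+1+1
13+2+1+1
12+3+1+1
12+2+2+1
11+4+1+1
11+3+2+1
11+2+2+2
10+5+1+1
10+4+2+1
10+3+3+1
10+3+2+2
9+6+1+1
…and 20 more, for 32 total.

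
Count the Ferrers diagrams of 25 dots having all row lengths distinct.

Counting exhaustively, 142 partitions satisfy the conditions.

142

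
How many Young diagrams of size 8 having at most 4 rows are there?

15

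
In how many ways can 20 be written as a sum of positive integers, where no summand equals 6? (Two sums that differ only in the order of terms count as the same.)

492

Systematic enumeration (by largest part, then next-largest, …) yields 492.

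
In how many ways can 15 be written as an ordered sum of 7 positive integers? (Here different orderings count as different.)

By stars and bars with positive parts, the count is C(14,6) = 3003.

3003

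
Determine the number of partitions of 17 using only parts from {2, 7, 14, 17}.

They are:
17
7+2+2+2+2+2

2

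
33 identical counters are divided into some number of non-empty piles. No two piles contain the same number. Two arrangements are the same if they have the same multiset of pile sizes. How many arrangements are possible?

448

There are 448 such partitions.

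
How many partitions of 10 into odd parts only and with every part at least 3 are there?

Listing the qualifying partitions of 10:
3+7
5+5

2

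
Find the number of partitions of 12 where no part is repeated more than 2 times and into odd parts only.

6

They are:
11 + 1
9 + 3
7 + 5
7 + 3 + 1 + 1
5 + 5 + 1 + 1
5 + 3 + 3 + 1
That's 6 in total.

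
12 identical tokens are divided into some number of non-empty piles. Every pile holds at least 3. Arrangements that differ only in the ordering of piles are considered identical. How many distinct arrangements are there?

9

Enumerating:
12
3+9
4+8
5+7
6+6
3+3+6
3+4+5
4+4+4
3+3+3+3
Counting gives 9.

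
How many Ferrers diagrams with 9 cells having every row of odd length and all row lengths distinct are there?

Enumerating:
9
5,3,1
Counting gives 2.

2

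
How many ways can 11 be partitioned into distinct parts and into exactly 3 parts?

They are:
1, 2, 8
1, 3, 7
1, 4, 6
2, 3, 6
2, 4, 5
That's 5 in total.

5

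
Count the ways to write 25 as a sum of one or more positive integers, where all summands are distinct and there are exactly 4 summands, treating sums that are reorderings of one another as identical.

A partial list (first 12 by largest part):
19+3+2+1
18+4+2+1
17+5+2+1
17+4+3+1
16+6+2+1
16+5+3+1
16+4+3+2
15+7+2+1
15+6+3+1
15+5+4+1
15+5+3+2
14+8+2+1
…and 42 more, for 54 total.

54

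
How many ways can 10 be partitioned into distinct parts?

10

The partitions of 10 that satisfy the conditions:
10
9,1
8,2
7,3
7,2,1
6,4
6,3,1
5,4,1
5,3,2
4,3,2,1
That's 10 in total.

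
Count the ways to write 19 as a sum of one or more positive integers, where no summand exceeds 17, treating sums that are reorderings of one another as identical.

488

Direct enumeration gives 488 partitions.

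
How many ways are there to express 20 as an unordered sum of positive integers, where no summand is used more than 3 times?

Systematic enumeration (by largest part, then next-largest, …) yields 320.

320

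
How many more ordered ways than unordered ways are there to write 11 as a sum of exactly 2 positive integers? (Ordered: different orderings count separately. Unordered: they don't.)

Compositions: C(10,1) = 10.
Partitions of 11 into exactly 2 parts: 5.
Difference: 10 − 5 = 5.

5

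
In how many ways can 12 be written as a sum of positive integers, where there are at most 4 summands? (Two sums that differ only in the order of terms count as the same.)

There are too many to list fully; the first 12 (by largest part) are:
12
11,1
10,2
10,1,1
9,3
9,2,1
9,1,1,1
8,4
8,3,1
8,2,2
8,2,1,1
7,5
…and 22 more, for 34 total.

34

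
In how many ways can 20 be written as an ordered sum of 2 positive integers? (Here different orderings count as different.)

19

By stars and bars with positive parts, the count is C(19,1) = 19.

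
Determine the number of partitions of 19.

490

Counting exhaustively, 490 partitions satisfy the conditions.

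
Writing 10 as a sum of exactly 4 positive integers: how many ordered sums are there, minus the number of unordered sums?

75

Compositions: C(9,3) = 84.
Unordered (partitions into 4 parts): 9.
Difference: 84 − 9 = 75.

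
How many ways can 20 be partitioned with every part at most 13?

597

There are 597 such partitions.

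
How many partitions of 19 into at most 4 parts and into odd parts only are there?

11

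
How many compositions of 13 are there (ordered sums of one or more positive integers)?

4096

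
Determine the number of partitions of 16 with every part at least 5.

The partitions of 16 that satisfy the conditions:
16
11,5
10,6
9,7
8,8
6,5,5

6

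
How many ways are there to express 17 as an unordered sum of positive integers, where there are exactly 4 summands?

A partial list (first 12 by largest part):
14, 1, 1, 1
13, 2, 1, 1
12, 3, 1, 1
12, 2, 2, 1
11, 4, 1, 1
11, 3, 2, 1
11, 2, 2, 2
10, 5, 1, 1
10, 4, 2, 1
10, 3, 3, 1
10, 3, 2, 2
9, 6, 1, 1
…and 27 more, for 39 total.

39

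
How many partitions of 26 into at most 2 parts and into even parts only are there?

Listing the qualifying partitions of 26:
26
2+24
4+22
6+20
8+18
10+16
12+14

7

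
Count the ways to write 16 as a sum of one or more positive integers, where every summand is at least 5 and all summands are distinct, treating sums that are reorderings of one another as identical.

The partitions of 16 that satisfy the conditions:
16
11,5
10,6
9,7

4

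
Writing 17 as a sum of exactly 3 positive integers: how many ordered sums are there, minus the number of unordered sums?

96

Ordered (compositions into 3 parts): C(16,2) = 120.
Unordered (partitions into 3 parts): 24.
Difference: 120 − 24 = 96.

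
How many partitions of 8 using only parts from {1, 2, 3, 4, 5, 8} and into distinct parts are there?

The partitions of 8 that satisfy the conditions:
8
5,3
5,2,1
4,3,1
Counting gives 4.

4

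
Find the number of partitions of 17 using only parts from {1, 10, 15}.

3

They are:
15, 1, 1
10, 1, 1, 1, 1, 1, 1, 1
1, 1, 1, 1, 1, 1, 1, 1, 1, 1, 1, 1, 1, 1, 1, 1, 1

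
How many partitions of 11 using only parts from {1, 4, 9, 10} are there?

They are:
10, 1
9, 1, 1
4, 4, 1, 1, 1
4, 1, 1, 1, 1, 1, 1, 1
1, 1, 1, 1, 1, 1, 1, 1, 1, 1, 1
That's 5 in total.

5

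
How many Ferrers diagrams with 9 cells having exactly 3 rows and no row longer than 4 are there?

3

Enumerating:
4, 4, 1
4, 3, 2
3, 3, 3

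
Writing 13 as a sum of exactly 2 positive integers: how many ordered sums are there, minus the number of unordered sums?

6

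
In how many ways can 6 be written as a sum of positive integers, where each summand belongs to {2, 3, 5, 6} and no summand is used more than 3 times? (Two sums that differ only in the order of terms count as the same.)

Enumerating:
6
3,3
2,2,2
Counting gives 3.

3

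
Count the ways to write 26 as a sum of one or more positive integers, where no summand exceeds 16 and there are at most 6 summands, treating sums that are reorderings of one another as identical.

Counting exhaustively, 626 partitions satisfy the conditions.

626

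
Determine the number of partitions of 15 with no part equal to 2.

Enumerating by decreasing first part gives 75 partitions in all.

75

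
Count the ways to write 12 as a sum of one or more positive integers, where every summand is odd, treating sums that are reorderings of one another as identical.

15

Listing the qualifying partitions of 12:
1,11
3,9
1,1,1,9
5,7
1,1,3,7
1,1,1,1,1,7
1,1,5,5
1,3,3,5
1,1,1,1,3,5
1,1,1,1,1,1,1,5
3,3,3,3
1,1,1,3,3,3
1,1,1,1,1,1,3,3
1,1,1,1,1,1,1,1,1,3
1,1,1,1,1,1,1,1,1,1,1,1
Counting gives 15.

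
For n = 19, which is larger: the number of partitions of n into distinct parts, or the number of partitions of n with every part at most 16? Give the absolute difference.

432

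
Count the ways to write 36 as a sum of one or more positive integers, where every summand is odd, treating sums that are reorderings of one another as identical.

668

There are 668 such partitions.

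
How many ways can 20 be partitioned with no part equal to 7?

526

There are 526 such partitions.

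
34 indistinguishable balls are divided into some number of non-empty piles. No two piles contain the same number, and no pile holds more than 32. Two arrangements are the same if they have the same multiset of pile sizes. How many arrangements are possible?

510

Systematic enumeration (by largest part, then next-largest, …) yields 510.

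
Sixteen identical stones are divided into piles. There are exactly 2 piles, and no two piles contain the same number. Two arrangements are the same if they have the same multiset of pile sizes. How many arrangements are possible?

7

They are:
15 + 1
14 + 2
13 + 3
12 + 4
11 + 5
10 + 6
9 + 7
That's 7 in total.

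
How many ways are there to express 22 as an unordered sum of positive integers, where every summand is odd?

89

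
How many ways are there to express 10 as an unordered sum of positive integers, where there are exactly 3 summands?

The partitions of 10 that satisfy the conditions:
8, 1, 1
7, 2, 1
6, 3, 1
6, 2, 2
5, 4, 1
5, 3, 2
4, 4, 2
4, 3, 3
Counting gives 8.

8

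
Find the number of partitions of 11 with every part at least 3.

6

The partitions of 11 that satisfy the conditions:
11
8,3
7,4
6,5
5,3,3
4,4,3
Counting gives 6.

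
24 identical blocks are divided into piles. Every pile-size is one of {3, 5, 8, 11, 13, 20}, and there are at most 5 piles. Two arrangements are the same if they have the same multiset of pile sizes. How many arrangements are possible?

8

Listing the qualifying partitions of 24:
13+11
13+8+3
13+5+3+3
11+8+5
11+5+5+3
8+8+8
8+8+5+3
8+5+5+3+3
That's 8 in total.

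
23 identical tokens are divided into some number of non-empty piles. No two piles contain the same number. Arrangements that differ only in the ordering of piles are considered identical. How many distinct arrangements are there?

104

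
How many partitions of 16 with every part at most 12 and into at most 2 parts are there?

Enumerating:
4+12
5+11
6+10
7+9
8+8

5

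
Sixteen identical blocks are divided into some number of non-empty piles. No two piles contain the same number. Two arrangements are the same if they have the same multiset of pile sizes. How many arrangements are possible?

A partial list (first 12 by largest part):
16
15, 1
14, 2
13, 3
13, 2, 1
12, 4
12, 3, 1
11, 5
11, 4, 1
11, 3, 2
10, 6
10, 5, 1
…and 20 more, for 32 total.

32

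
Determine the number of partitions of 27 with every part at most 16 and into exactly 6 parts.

A full systematic count gives 312.

312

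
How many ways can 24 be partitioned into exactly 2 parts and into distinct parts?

11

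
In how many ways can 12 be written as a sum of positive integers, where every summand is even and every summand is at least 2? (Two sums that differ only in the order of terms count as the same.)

11

They are:
12
10,2
8,4
8,2,2
6,6
6,4,2
6,2,2,2
4,4,4
4,4,2,2
4,2,2,2,2
2,2,2,2,2,2
That's 11 in total.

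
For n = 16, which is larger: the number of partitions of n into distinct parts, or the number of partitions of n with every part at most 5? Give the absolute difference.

69

Partitions of 16 into distinct parts: 32.
Partitions of 16 with every part at most 5: 101.
|32 − 101| = 69.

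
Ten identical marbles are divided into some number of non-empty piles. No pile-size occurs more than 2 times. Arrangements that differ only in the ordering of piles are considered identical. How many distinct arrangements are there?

22

They are:
10
9,1
8,2
8,1,1
7,3
7,2,1
6,4
6,3,1
6,2,2
6,2,1,1
5,5
5,4,1
5,3,2
5,3,1,1
5,2,2,1
4,4,2
4,4,1,1
4,3,3
4,3,2,1
4,2,2,1,1
3,3,2,2
3,3,2,1,1
That's 22 in total.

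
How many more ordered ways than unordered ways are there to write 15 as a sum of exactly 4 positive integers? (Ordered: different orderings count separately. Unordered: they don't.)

337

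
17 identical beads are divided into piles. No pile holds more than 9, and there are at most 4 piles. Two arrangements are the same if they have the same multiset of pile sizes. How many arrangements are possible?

41

There are too many to list fully; the first 12 (by largest part) are:
9, 8
9, 7, 1
9, 6, 2
9, 6, 1, 1
9, 5, 3
9, 5, 2, 1
9, 4, 4
9, 4, 3, 1
9, 4, 2, 2
9, 3, 3, 2
8, 8, 1
8, 7, 2
…and 29 more, for 41 total.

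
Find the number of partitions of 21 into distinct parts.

Systematic enumeration (by largest part, then next-largest, …) yields 76.

76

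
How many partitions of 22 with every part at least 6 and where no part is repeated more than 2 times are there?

11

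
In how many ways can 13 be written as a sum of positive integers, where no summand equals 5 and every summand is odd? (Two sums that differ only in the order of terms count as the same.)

12

The partitions of 13 that satisfy the conditions:
13
11, 1, 1
9, 3, 1
9, 1, 1, 1, 1
7, 3, 3
7, 3, 1, 1, 1
7, 1, 1, 1, 1, 1, 1
3, 3, 3, 3, 1
3, 3, 3, 1, 1, 1, 1
3, 3, 1, 1, 1, 1, 1, 1, 1
3, 1, 1, 1, 1, 1, 1, 1, 1, 1, 1
1, 1, 1, 1, 1, 1, 1, 1, 1, 1, 1, 1, 1
Counting gives 12.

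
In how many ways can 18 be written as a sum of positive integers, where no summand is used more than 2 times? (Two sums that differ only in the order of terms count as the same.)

Direct enumeration gives 135 partitions.

135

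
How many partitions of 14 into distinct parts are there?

The partitions of 14 that satisfy the conditions:
14
13,1
12,2
11,3
11,2,1
10,4
10,3,1
9,5
9,4,1
9,3,2
8,6
8,5,1
8,4,2
8,3,2,1
7,6,1
7,5,2
7,4,3
7,4,2,1
6,5,3
6,5,2,1
6,4,3,1
5,4,3,2

22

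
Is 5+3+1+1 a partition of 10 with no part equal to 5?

No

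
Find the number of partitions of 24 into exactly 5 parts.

Counting exhaustively, 164 partitions satisfy the conditions.

164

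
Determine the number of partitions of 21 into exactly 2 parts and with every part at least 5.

Enumerating:
16,5
15,6
14,7
13,8
12,9
11,10
That's 6 in total.

6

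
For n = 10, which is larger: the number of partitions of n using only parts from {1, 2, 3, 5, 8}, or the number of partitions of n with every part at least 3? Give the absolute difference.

17

Partitions of 10 using only parts from {1, 2, 3, 5, 8}: 22.
Partitions of 10 with every part at least 3: 5.
|22 − 5| = 17.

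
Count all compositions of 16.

There are 15 gaps and each independently is a cut or not, giving 2^15 = 32768.

32768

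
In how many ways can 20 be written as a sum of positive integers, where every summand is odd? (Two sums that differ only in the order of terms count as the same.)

A partial list (first 12 by largest part):
19,1
17,3
17,1,1,1
15,5
15,3,1,1
15,1,1,1,1,1
13,7
13,5,1,1
13,3,3,1
13,3,1,1,1,1
13,1,1,1,1,1,1,1
11,9
…and 52 more, for 64 total.

64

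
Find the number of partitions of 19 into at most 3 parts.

There are too many to list fully; the first 12 (by largest part) are:
19
18, 1
17, 2
17, 1, 1
16, 3
16, 2, 1
15, 4
15, 3, 1
15, 2, 2
14, 5
14, 4, 1
14, 3, 2
…and 28 more, for 40 total.

40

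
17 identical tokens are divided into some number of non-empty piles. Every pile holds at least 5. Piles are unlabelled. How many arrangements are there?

Enumerating:
17
5 + 12
6 + 11
7 + 10
8 + 9
5 + 5 + 7
5 + 6 + 6
That's 7 in total.

7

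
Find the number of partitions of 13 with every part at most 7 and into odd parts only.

Listing the qualifying partitions of 13:
7,5,1
7,3,3
7,3,1,1,1
7,1,1,1,1,1,1
5,5,3
5,5,1,1,1
5,3,3,1,1
5,3,1,1,1,1,1
5,1,1,1,1,1,1,1,1
3,3,3,3,1
3,3,3,1,1,1,1
3,3,1,1,1,1,1,1,1
3,1,1,1,1,1,1,1,1,1,1
1,1,1,1,1,1,1,1,1,1,1,1,1

14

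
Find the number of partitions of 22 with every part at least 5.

Enumerating:
22
17 + 5
16 + 6
15 + 7
14 + 8
13 + 9
12 + 10
12 + 5 + 5
11 + 11
11 + 6 + 5
10 + 7 + 5
10 + 6 + 6
9 + 8 + 5
9 + 7 + 6
8 + 8 + 6
8 + 7 + 7
7 + 5 + 5 + 5
6 + 6 + 5 + 5
Counting gives 18.

18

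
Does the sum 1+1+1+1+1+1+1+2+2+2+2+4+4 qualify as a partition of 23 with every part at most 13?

Yes

The parts sum to 23, and the condition 'no summand exceeds 13' holds.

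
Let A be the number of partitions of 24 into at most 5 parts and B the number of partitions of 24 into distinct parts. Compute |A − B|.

211

Partitions of 24 into at most 5 parts: 333.
Partitions of 24 into distinct parts: 122.
|333 − 122| = 211.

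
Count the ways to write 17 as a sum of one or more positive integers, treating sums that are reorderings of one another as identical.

Systematic enumeration (by largest part, then next-largest, …) yields 297.

297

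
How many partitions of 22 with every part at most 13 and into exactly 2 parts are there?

3

The partitions of 22 that satisfy the conditions:
13,9
12,10
11,11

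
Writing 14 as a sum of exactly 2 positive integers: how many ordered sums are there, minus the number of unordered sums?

Ordered (compositions into 2 parts): C(13,1) = 13.
Unordered (partitions into 2 parts): 7.
Difference: 13 − 7 = 6.

6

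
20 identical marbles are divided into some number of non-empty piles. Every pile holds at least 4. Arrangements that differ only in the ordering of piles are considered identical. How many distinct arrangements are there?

24

They are:
20
16 + 4
15 + 5
14 + 6
13 + 7
12 + 8
12 + 4 + 4
11 + 9
11 + 5 + 4
10 + 10
10 + 6 + 4
10 + 5 + 5
9 + 7 + 4
9 + 6 + 5
8 + 8 + 4
8 + 7 + 5
8 + 6 + 6
8 + 4 + 4 + 4
7 + 7 + 6
7 + 5 + 4 + 4
6 + 6 + 4 + 4
6 + 5 + 5 + 4
5 + 5 + 5 + 5
4 + 4 + 4 + 4 + 4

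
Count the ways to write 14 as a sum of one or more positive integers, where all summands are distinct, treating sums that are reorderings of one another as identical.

The partitions of 14 that satisfy the conditions:
14
13 + 1
12 + 2
11 + 3
11 + 2 + 1
10 + 4
10 + 3 + 1
9 + 5
9 + 4 + 1
9 + 3 + 2
8 + 6
8 + 5 + 1
8 + 4 + 2
8 + 3 + 2 + 1
7 + 6 + 1
7 + 5 + 2
7 + 4 + 3
7 + 4 + 2 + 1
6 + 5 + 3
6 + 5 + 2 + 1
6 + 4 + 3 + 1
5 + 4 + 3 + 2

22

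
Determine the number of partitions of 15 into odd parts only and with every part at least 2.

5

Listing the qualifying partitions of 15:
15
9 + 3 + 3
7 + 5 + 3
5 + 5 + 5
3 + 3 + 3 + 3 + 3
Counting gives 5.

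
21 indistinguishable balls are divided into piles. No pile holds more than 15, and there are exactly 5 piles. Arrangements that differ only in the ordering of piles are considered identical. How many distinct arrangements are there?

A full systematic count gives 99.

99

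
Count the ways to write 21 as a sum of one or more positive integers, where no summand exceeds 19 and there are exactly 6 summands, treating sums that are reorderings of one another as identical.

Direct enumeration gives 110 partitions.

110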